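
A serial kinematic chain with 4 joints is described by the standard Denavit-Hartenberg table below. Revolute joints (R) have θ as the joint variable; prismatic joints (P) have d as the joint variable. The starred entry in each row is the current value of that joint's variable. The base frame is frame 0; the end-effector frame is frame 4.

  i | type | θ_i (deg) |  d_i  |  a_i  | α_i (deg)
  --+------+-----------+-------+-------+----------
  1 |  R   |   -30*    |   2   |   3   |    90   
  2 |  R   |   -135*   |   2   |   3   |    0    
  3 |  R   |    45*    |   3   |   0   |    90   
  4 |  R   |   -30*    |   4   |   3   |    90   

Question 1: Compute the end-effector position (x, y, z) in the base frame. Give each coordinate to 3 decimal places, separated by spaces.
-4.453 -1.470 -2.719

after link 1: o_1 = (2.5981, -1.5000, 2.0000)
after link 2: o_2 = (-0.2390, -2.1714, -0.1213)
after link 3: o_3 = (-1.7390, -4.7695, -0.1213)
after link 4: o_4 = (-4.4531, -1.4704, -2.7194)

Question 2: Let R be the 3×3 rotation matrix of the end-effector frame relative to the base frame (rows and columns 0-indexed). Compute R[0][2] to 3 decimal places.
0.433

End-effector z-axis (col 2 of R) = (0.4330,0.7500,0.5000)
R[0][2] = 0.4330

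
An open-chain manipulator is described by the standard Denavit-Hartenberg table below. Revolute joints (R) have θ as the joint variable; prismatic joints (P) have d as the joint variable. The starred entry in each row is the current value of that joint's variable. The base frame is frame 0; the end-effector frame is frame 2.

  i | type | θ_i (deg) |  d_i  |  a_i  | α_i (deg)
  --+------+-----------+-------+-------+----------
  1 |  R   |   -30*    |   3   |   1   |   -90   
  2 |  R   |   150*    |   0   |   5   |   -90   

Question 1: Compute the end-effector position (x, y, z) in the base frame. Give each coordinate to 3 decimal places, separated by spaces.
-2.884 1.665 0.500

after link 1: o_1 = (0.8660, -0.5000, 3.0000)
after link 2: o_2 = (-2.8840, 1.6651, 0.5000)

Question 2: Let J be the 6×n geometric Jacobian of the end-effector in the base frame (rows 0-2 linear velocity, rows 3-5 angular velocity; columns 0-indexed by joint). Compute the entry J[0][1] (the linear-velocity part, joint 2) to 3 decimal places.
-2.165

axis z_1 = (0.5000,0.8660,0.0000); lever o_n−o_1 = (-3.7500,2.1651,-2.5000)
cross product → J_v[:, 1] = (-2.1651,1.2500,4.3301)
J_ω[:, 1] = z_1
entry J[0][1] = -2.1651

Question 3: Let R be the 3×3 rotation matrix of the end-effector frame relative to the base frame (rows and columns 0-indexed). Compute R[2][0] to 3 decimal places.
End-effector x-axis (col 0 of R) = (-0.7500,0.4330,-0.5000)
R[2][0] = -0.5000

-0.500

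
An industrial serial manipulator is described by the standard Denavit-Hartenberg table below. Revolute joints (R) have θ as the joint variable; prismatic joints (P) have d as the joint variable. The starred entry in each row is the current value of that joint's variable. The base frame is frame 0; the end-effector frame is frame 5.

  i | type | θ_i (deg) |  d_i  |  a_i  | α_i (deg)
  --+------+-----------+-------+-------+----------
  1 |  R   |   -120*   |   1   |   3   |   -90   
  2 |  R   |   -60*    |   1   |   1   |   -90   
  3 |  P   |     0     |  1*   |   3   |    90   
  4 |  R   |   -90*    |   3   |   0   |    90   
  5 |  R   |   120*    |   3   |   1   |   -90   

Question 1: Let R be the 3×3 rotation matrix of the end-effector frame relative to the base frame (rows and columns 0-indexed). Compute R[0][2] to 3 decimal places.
End-effector z-axis (col 2 of R) = (-0.8080,-0.3995,-0.4330)
R[0][2] = -0.8080

-0.808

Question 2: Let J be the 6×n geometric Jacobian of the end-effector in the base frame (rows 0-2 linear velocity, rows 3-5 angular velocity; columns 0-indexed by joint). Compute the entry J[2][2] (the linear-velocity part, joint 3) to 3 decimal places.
-0.500

prismatic axis z_2 = (-0.4330,-0.7500,-0.5000)
J_v[:, 2] = z_2; J_ω[:, 2] = (0,0,0)
entry J[2][2] = -0.5000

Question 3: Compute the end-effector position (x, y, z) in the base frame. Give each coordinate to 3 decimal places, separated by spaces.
after link 1: o_1 = (-1.5000, -2.5981, 1.0000)
after link 2: o_2 = (-0.8840, -3.5311, 1.8660)
after link 3: o_3 = (-2.0670, -5.5801, 3.9641)
after link 4: o_4 = (0.5311, -7.0801, 3.9641)
after link 5: o_5 = (1.8146, -6.5891, 1.1160)

1.815 -6.589 1.116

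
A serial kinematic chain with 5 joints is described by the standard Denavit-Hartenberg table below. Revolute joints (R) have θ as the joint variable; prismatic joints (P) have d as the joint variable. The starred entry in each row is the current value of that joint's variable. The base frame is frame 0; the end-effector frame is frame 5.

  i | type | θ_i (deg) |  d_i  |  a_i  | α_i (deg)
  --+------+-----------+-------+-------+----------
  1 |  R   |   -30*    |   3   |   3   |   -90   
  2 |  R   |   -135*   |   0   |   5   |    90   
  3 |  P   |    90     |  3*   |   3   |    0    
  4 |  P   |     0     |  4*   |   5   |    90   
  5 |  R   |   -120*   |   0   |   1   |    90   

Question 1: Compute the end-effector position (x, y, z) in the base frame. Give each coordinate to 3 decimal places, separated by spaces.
-0.470 8.932 2.198

after link 1: o_1 = (2.5981, -1.5000, 3.0000)
after link 2: o_2 = (-0.4638, 0.2678, 6.5355)
after link 3: o_3 = (-0.8009, 3.9265, 4.4142)
after link 4: o_4 = (-0.7504, 9.6708, 1.5858)
after link 5: o_5 = (-0.4701, 8.9316, 2.1982)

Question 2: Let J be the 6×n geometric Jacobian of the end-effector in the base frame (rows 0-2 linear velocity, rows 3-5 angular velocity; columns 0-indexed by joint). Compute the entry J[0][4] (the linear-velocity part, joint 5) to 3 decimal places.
0.739

axis z_4 = (-0.6124,0.3536,0.7071); lever o_n−o_4 = (0.2803,-0.7392,0.6124)
cross product → J_v[:, 4] = (0.7392,0.5732,0.3536)
J_ω[:, 4] = z_4
entry J[0][4] = 0.7392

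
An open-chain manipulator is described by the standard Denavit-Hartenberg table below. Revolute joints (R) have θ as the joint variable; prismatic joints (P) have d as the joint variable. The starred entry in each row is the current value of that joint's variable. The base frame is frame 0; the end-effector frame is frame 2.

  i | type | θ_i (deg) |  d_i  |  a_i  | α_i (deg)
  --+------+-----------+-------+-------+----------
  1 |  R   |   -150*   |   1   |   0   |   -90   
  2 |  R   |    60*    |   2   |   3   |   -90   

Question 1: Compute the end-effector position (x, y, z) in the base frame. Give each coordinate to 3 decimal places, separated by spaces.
after link 1: o_1 = (0.0000, 0.0000, 1.0000)
after link 2: o_2 = (-0.2990, -2.4821, -1.5981)

-0.299 -2.482 -1.598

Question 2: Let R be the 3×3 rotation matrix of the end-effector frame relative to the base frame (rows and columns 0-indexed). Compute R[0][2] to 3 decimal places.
End-effector z-axis (col 2 of R) = (0.7500,0.4330,-0.5000)
R[0][2] = 0.7500

0.750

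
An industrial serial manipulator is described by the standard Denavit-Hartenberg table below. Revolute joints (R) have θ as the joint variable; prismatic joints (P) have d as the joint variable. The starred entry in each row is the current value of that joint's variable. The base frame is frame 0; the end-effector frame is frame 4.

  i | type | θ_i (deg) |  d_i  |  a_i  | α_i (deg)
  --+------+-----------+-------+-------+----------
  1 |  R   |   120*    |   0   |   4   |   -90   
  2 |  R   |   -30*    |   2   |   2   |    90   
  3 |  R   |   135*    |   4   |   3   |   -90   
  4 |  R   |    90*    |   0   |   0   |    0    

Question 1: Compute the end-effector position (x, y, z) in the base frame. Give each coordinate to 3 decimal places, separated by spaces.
after link 1: o_1 = (-2.0000, 3.4641, 0.0000)
after link 2: o_2 = (-4.5981, 3.9641, 1.0000)
after link 3: o_3 = (-4.5166, -0.4196, 3.4034)
after link 4: o_4 = (-4.5166, -0.4196, 3.4034)

-4.517 -0.420 3.403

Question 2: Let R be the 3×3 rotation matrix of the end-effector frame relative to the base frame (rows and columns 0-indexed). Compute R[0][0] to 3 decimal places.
-0.250

End-effector x-axis (col 0 of R) = (-0.2500,0.4330,-0.8660)
R[0][0] = -0.2500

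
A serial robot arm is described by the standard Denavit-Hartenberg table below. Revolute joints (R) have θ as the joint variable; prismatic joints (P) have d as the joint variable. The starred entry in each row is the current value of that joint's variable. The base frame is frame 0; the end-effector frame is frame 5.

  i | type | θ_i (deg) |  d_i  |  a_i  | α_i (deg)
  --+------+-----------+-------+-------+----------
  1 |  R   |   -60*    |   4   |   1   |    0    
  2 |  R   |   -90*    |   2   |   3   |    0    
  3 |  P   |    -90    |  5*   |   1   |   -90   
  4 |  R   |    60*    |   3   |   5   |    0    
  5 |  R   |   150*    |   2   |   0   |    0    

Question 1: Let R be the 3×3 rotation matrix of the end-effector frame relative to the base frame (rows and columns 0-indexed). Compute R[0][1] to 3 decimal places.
-0.250

End-effector y-axis (col 1 of R) = (-0.2500,0.4330,0.8660)
R[0][1] = -0.2500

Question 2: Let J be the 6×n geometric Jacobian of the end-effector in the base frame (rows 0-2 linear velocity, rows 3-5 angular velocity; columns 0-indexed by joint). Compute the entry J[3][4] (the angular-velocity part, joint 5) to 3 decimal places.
-0.866

axis z_4 = (-0.8660,-0.5000,0.0000); lever o_n−o_4 = (-1.7321,-1.0000,0.0000)
cross product → J_v[:, 4] = (0.0000,-0.0000,-0.0000)
J_ω[:, 4] = z_4
entry J[3][4] = -0.8660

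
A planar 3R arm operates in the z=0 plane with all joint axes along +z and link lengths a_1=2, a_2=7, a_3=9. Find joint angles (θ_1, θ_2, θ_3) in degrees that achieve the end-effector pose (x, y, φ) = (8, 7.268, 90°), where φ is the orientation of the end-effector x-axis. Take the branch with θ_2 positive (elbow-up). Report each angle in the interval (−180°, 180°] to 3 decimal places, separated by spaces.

-60.000 60.000 90.000

wrist centre = target − a_3·(cos φ, sin φ) = (8.0000, -1.7320)
cos θ_2 = (66.9998−2²−7²)/(2·2·7) = 0.5000; θ_2 = 60.0004° (elbow-up)
β = atan2(-1.7320,8.0000) = -12.2160°; ψ = atan2(6.0622,5.5000) = 47.7840°
θ_1 = β − ψ = -60.0000°
θ_3 = φ − θ_1 − θ_2 = 89.9996° (wrapped to (-180°,180°])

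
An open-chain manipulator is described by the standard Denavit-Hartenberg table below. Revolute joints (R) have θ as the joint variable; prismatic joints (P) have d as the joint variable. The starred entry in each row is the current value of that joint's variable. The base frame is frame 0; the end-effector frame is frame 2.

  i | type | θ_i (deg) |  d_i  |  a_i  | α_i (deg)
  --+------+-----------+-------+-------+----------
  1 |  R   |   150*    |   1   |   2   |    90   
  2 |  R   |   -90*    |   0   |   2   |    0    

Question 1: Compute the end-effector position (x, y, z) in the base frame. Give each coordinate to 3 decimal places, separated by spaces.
-1.732 1.000 -1.000

after link 1: o_1 = (-1.7321, 1.0000, 1.0000)
after link 2: o_2 = (-1.7321, 1.0000, -1.0000)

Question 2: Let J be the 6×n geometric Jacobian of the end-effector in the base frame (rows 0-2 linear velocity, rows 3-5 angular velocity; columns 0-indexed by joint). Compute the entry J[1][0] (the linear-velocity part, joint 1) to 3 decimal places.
-1.732

axis z_0 = ẑ; lever o_n−o_0 = (-1.7321,1.0000,-1.0000)
cross product → J_v[:, 0] = (-1.0000,-1.7321,0.0000)
J_ω[:, 0] = z_0
entry J[1][0] = -1.7321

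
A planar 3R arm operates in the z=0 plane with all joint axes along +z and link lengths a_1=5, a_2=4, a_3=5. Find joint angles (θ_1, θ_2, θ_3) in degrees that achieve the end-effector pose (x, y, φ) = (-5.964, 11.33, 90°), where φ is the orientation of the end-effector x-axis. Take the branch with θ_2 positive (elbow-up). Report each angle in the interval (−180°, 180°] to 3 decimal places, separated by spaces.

119.997 30.008 -60.005

wrist centre = target − a_3·(cos φ, sin φ) = (-5.9640, 6.3300)
cos θ_2 = (75.6382−5²−4²)/(2·5·4) = 0.8660; θ_2 = 30.0081° (elbow-up)
β = atan2(6.3300,-5.9640) = 133.2948°; ψ = atan2(2.0005,8.4638) = 13.2982°
θ_1 = β − ψ = 119.9965°
θ_3 = φ − θ_1 − θ_2 = -60.0046° (wrapped to (-180°,180°])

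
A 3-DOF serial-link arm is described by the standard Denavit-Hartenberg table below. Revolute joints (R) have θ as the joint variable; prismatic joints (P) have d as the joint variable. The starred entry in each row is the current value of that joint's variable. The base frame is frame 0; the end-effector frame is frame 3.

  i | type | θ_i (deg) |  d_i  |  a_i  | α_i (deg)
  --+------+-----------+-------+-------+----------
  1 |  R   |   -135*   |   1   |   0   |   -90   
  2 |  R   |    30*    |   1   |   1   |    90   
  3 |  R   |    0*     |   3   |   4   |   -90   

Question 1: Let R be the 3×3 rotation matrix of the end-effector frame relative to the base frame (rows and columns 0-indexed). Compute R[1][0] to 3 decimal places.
-0.612

End-effector x-axis (col 0 of R) = (-0.6124,-0.6124,-0.5000)
R[1][0] = -0.6124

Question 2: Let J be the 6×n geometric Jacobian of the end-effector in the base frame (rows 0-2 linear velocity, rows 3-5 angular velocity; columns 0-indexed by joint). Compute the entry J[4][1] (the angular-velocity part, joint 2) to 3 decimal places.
axis z_1 = (0.7071,-0.7071,0.0000); lever o_n−o_1 = (-3.4154,-4.8296,0.0981)
cross product → J_v[:, 1] = (-0.0694,-0.0694,-5.8301)
J_ω[:, 1] = z_1
entry J[4][1] = -0.7071

-0.707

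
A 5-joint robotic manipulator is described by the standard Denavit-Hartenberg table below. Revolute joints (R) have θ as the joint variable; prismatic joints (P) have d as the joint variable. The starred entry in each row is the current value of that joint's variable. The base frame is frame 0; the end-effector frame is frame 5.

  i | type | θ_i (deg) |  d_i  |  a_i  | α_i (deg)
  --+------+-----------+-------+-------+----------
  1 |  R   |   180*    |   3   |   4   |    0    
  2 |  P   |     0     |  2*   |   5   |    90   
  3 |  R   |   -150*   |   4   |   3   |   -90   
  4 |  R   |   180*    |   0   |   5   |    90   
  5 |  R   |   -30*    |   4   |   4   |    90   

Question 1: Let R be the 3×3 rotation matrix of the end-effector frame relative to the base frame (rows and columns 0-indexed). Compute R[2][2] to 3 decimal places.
End-effector z-axis (col 2 of R) = (0.8660,-0.0000,0.5000)
R[2][2] = 0.5000

0.500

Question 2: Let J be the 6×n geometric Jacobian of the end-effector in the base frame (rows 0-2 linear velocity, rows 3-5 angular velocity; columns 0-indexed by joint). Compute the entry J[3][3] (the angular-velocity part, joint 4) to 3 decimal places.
-0.500

axis z_3 = (-0.5000,0.0000,-0.8660); lever o_n−o_3 = (-6.3301,-4.0000,5.9641)
cross product → J_v[:, 3] = (-3.4641,8.4641,2.0000)
J_ω[:, 3] = z_3
entry J[3][3] = -0.5000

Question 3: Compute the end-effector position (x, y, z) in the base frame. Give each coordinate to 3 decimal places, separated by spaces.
after link 1: o_1 = (-4.0000, 0.0000, 3.0000)
after link 2: o_2 = (-9.0000, 0.0000, 5.0000)
after link 3: o_3 = (-6.4019, 4.0000, 3.5000)
after link 4: o_4 = (-10.7321, 4.0000, 6.0000)
after link 5: o_5 = (-12.7321, 0.0000, 9.4641)

-12.732 0.000 9.464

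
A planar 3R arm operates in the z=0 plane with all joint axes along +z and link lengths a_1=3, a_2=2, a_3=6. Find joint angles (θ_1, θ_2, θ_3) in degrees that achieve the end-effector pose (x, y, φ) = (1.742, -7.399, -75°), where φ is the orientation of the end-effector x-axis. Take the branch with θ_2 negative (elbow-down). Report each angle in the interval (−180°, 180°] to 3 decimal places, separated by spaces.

-45.016 -150.009 120.025

wrist centre = target − a_3·(cos φ, sin φ) = (0.1891, -1.6034)
cos θ_2 = (2.6068−3²−2²)/(2·3·2) = -0.8661; θ_2 = -150.0087° (elbow-down)
β = atan2(-1.6034,0.1891) = -83.2745°; ψ = atan2(-0.9997,1.2678) = -38.2580°
θ_1 = β − ψ = -45.0165°
θ_3 = φ − θ_1 − θ_2 = 120.0251° (wrapped to (-180°,180°])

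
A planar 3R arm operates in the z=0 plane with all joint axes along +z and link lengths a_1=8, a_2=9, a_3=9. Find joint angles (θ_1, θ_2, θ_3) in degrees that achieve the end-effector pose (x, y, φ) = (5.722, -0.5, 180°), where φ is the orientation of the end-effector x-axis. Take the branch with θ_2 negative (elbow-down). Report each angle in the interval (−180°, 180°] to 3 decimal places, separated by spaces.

wrist centre = target − a_3·(cos φ, sin φ) = (14.7220, -0.5000)
cos θ_2 = (216.9873−8²−9²)/(2·8·9) = 0.4999; θ_2 = -60.0058° (elbow-down)
β = atan2(-0.5000,14.7220) = -1.9452°; ψ = atan2(-7.7947,12.4992) = -31.9483°
θ_1 = β − ψ = 30.0031°
θ_3 = φ − θ_1 − θ_2 = -149.9973° (wrapped to (-180°,180°])

30.003 -60.006 -149.997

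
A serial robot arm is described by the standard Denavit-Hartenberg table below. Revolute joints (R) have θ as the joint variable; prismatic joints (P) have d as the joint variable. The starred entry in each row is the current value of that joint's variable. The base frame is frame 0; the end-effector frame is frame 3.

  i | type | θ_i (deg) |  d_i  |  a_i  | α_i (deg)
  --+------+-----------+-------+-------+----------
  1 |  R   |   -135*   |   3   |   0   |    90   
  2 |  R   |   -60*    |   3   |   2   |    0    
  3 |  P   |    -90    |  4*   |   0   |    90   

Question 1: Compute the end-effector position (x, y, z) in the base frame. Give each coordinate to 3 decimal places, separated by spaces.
after link 1: o_1 = (0.0000, 0.0000, 3.0000)
after link 2: o_2 = (-2.8284, 1.4142, 1.2679)
after link 3: o_3 = (-5.6569, 4.2426, 1.2679)

-5.657 4.243 1.268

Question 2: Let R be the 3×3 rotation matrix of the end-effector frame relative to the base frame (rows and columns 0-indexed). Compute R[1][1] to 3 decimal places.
0.707

End-effector y-axis (col 1 of R) = (-0.7071,0.7071,0.0000)
R[1][1] = 0.7071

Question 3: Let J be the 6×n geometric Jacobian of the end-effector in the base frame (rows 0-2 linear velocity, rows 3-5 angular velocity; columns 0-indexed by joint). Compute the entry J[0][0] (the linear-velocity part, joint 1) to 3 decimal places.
-4.243

axis z_0 = ẑ; lever o_n−o_0 = (-5.6569,4.2426,1.2679)
cross product → J_v[:, 0] = (-4.2426,-5.6569,0.0000)
J_ω[:, 0] = z_0
entry J[0][0] = -4.2426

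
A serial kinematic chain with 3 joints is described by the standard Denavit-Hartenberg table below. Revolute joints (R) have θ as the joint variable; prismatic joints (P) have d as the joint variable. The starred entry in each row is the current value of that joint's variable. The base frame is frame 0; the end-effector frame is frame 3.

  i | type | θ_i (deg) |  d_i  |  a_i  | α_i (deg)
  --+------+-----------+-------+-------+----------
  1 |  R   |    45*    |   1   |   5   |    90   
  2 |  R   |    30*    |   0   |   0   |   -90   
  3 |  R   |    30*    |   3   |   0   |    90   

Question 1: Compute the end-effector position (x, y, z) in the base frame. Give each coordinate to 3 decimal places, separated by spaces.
after link 1: o_1 = (3.5355, 3.5355, 1.0000)
after link 2: o_2 = (3.5355, 3.5355, 1.0000)
after link 3: o_3 = (2.4749, 2.4749, 3.5981)

2.475 2.475 3.598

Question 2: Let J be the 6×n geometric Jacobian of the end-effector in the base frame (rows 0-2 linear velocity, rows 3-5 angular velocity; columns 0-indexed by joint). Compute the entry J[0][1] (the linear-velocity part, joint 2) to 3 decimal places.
-1.837

axis z_1 = (0.7071,-0.7071,0.0000); lever o_n−o_1 = (-1.0607,-1.0607,2.5981)
cross product → J_v[:, 1] = (-1.8371,-1.8371,-1.5000)
J_ω[:, 1] = z_1
entry J[0][1] = -1.8371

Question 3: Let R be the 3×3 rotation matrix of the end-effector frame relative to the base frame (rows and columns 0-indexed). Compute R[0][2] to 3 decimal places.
End-effector z-axis (col 2 of R) = (0.9186,-0.3062,0.2500)
R[0][2] = 0.9186

0.919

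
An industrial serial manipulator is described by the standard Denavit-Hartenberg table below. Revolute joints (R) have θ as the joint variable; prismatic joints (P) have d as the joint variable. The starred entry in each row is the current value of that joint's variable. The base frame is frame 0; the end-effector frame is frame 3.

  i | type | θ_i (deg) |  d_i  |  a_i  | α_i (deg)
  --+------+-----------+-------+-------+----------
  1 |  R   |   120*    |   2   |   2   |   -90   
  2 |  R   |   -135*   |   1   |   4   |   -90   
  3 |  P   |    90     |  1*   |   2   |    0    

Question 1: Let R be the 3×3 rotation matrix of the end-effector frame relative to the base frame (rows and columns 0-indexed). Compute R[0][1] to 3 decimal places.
-0.354

End-effector y-axis (col 1 of R) = (-0.3536,0.6124,-0.7071)
R[0][1] = -0.3536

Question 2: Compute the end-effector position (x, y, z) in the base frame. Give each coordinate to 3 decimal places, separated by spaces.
0.927 0.395 5.536

after link 1: o_1 = (-1.0000, 1.7321, 2.0000)
after link 2: o_2 = (-0.4518, -1.2174, 4.8284)
after link 3: o_3 = (0.9267, 0.3949, 5.5355)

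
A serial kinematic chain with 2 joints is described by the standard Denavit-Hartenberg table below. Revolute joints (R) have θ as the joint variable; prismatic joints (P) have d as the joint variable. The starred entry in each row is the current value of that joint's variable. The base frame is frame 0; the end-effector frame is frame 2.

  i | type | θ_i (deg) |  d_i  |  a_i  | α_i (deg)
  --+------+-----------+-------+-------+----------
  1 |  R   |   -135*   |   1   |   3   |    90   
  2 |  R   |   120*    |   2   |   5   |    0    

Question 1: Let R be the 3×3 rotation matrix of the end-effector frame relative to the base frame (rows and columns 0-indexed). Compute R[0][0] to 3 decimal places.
0.354

End-effector x-axis (col 0 of R) = (0.3536,0.3536,0.8660)
R[0][0] = 0.3536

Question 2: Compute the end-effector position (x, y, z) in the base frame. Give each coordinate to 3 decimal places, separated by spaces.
after link 1: o_1 = (-2.1213, -2.1213, 1.0000)
after link 2: o_2 = (-1.7678, 1.0607, 5.3301)

-1.768 1.061 5.330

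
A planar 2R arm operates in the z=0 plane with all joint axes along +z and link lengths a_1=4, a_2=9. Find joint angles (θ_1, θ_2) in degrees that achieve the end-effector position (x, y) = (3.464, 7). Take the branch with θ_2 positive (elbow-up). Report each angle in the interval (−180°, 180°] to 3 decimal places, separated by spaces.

-30.000 120.001

cos θ_2 = (60.9993−4²−9²)/(2·4·9) = -0.5000; θ_2 = 120.0006° (elbow-up)
β = atan2(7.0000,3.4640) = 63.6712°; ψ = atan2(7.7942,-0.5001) = 93.6712°
θ_1 = β − ψ = -30.0000°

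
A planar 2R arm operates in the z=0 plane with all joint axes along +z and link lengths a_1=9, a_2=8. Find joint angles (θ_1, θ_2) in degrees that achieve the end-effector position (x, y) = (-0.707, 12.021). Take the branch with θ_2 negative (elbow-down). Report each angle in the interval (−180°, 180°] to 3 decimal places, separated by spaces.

134.999 -89.998

cos θ_2 = (145.0043−9²−8²)/(2·9·8) = 0.0000; θ_2 = -89.9983° (elbow-down)
β = atan2(12.0210,-0.7070) = 93.3659°; ψ = atan2(-8.0000,9.0002) = -41.6328°
θ_1 = β − ψ = 134.9987°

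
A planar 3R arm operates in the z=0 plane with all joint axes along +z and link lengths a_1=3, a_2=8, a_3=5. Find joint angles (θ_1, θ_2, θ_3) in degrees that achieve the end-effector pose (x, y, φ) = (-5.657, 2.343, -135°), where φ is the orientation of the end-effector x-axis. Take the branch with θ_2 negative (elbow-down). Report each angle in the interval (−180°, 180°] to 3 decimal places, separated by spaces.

-134.996 -135.002 134.998

wrist centre = target − a_3·(cos φ, sin φ) = (-2.1215, 5.8785)
cos θ_2 = (39.0578−3²−8²)/(2·3·8) = -0.7071; θ_2 = -135.0018° (elbow-down)
β = atan2(5.8785,-2.1215) = 109.8437°; ψ = atan2(-5.6567,-2.6570) = -115.1603°
θ_1 = β − ψ = 225.0039°
θ_3 = φ − θ_1 − θ_2 = 134.9979° (wrapped to (-180°,180°])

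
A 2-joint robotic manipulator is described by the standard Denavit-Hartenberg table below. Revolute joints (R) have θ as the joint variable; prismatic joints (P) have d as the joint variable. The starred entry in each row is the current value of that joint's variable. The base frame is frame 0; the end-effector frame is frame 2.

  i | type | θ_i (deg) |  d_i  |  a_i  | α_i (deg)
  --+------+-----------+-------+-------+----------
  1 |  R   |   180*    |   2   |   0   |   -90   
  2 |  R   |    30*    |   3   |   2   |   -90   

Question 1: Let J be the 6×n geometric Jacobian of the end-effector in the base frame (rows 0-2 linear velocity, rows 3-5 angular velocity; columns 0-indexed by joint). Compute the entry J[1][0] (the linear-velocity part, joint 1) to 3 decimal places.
-1.732

axis z_0 = ẑ; lever o_n−o_0 = (-1.7321,-3.0000,1.0000)
cross product → J_v[:, 0] = (3.0000,-1.7321,0.0000)
J_ω[:, 0] = z_0
entry J[1][0] = -1.7321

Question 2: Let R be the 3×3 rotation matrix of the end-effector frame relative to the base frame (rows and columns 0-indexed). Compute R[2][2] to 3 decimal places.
End-effector z-axis (col 2 of R) = (0.5000,-0.0000,-0.8660)
R[2][2] = -0.8660

-0.866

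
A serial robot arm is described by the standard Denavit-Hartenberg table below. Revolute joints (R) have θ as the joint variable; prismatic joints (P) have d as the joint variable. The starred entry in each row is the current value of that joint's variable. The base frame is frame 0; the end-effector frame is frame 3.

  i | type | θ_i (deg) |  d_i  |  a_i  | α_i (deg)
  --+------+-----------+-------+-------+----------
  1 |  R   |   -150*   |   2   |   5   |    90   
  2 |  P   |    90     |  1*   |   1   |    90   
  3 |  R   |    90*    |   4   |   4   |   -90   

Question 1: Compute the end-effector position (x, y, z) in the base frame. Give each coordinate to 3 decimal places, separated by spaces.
-10.294 -0.170 3.000

after link 1: o_1 = (-4.3301, -2.5000, 2.0000)
after link 2: o_2 = (-4.8301, -1.6340, 3.0000)
after link 3: o_3 = (-10.2942, -0.1699, 3.0000)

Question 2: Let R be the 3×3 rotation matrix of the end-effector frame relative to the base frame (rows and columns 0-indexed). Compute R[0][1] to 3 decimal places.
0.866

End-effector y-axis (col 1 of R) = (0.8660,0.5000,0.0000)
R[0][1] = 0.8660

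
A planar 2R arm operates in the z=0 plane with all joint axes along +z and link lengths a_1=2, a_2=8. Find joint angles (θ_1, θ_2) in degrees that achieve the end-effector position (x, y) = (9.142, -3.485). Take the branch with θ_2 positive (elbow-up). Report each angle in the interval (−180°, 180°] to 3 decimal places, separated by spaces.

-44.975 29.969

cos θ_2 = (95.7214−2²−8²)/(2·2·8) = 0.8663; θ_2 = 29.9693° (elbow-up)
β = atan2(-3.4850,9.1420) = -20.8672°; ψ = atan2(3.9963,8.9303) = 24.1083°
θ_1 = β − ψ = -44.9755°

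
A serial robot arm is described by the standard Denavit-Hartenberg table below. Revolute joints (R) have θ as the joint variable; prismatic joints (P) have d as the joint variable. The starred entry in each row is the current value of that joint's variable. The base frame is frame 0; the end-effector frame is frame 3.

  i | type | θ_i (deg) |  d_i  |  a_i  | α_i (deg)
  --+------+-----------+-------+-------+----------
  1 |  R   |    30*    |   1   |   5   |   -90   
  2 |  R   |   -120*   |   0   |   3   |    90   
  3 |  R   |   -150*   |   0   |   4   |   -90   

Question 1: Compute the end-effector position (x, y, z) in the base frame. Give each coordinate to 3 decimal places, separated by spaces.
after link 1: o_1 = (4.3301, 2.5000, 1.0000)
after link 2: o_2 = (3.0311, 1.7500, 3.5981)
after link 3: o_3 = (5.5311, 0.8840, 0.5981)

5.531 0.884 0.598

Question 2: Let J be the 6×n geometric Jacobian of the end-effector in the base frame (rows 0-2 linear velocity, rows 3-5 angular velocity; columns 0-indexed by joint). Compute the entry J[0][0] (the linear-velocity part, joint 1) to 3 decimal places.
axis z_0 = ẑ; lever o_n−o_0 = (5.5311,0.8840,0.5981)
cross product → J_v[:, 0] = (-0.8840,5.5311,0.0000)
J_ω[:, 0] = z_0
entry J[0][0] = -0.8840

-0.884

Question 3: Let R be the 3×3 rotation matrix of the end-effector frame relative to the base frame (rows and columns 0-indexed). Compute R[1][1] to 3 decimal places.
End-effector y-axis (col 1 of R) = (0.7500,0.4330,0.5000)
R[1][1] = 0.4330

0.433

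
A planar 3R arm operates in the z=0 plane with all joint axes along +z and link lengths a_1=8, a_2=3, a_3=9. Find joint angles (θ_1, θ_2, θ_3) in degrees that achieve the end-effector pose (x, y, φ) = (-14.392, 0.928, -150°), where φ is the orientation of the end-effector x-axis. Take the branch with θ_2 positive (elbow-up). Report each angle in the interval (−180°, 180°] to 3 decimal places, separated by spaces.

119.999 90.007 -0.006

wrist centre = target − a_3·(cos φ, sin φ) = (-6.5978, 5.4280)
cos θ_2 = (72.9938−8²−3²)/(2·8·3) = -0.0001; θ_2 = 90.0074° (elbow-up)
β = atan2(5.4280,-6.5978) = 140.5558°; ψ = atan2(3.0000,7.9996) = 20.5570°
θ_1 = β − ψ = 119.9988°
θ_3 = φ − θ_1 − θ_2 = -0.0063° (wrapped to (-180°,180°])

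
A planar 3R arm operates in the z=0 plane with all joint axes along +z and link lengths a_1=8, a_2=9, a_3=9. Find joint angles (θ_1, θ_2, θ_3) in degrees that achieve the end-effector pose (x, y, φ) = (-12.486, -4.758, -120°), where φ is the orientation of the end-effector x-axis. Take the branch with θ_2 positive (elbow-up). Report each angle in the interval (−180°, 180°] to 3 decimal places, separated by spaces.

93.365 120.002 26.633

wrist centre = target − a_3·(cos φ, sin φ) = (-7.9860, 3.0362)
cos θ_2 = (72.9949−8²−9²)/(2·8·9) = -0.5000; θ_2 = 120.0024° (elbow-up)
β = atan2(3.0362,-7.9860) = 159.1835°; ψ = atan2(7.7940,3.4997) = 65.8190°
θ_1 = β − ψ = 93.3645°
θ_3 = φ − θ_1 − θ_2 = 26.6331° (wrapped to (-180°,180°])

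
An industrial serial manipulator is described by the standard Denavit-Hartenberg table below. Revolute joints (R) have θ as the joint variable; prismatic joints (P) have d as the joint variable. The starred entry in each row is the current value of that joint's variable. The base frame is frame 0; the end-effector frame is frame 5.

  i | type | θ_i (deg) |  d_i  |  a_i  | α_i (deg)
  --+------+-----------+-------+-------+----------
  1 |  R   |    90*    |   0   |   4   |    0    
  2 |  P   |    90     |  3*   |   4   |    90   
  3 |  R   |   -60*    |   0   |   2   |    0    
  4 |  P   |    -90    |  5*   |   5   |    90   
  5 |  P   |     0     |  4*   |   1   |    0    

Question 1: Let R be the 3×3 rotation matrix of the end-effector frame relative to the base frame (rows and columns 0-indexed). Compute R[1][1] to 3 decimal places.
1.000

End-effector y-axis (col 1 of R) = (0.0000,1.0000,0.0000)
R[1][1] = 1.0000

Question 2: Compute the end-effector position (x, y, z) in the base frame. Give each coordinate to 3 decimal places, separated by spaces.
2.196 9.000 1.732

after link 1: o_1 = (0.0000, 4.0000, 0.0000)
after link 2: o_2 = (-4.0000, 4.0000, 3.0000)
after link 3: o_3 = (-5.0000, 4.0000, 1.2679)
after link 4: o_4 = (-0.6699, 9.0000, -1.2321)
after link 5: o_5 = (2.1962, 9.0000, 1.7321)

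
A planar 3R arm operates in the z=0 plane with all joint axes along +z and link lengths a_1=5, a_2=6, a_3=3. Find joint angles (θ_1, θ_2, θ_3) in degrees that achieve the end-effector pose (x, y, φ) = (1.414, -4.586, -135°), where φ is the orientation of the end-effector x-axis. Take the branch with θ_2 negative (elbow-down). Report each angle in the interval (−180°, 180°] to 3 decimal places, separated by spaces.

wrist centre = target − a_3·(cos φ, sin φ) = (3.5353, -2.4647)
cos θ_2 = (18.5731−5²−6²)/(2·5·6) = -0.7071; θ_2 = -135.0006° (elbow-down)
β = atan2(-2.4647,3.5353) = -34.8826°; ψ = atan2(-4.2426,0.7573) = -79.8792°
θ_1 = β − ψ = 44.9965°
θ_3 = φ − θ_1 − θ_2 = -44.9959° (wrapped to (-180°,180°])

44.997 -135.001 -44.996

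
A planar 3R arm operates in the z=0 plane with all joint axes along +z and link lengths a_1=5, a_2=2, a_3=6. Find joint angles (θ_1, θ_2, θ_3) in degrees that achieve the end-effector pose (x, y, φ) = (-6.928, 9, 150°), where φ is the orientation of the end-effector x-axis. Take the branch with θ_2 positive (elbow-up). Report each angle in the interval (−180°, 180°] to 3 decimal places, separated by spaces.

89.998 60.002 0.000

wrist centre = target − a_3·(cos φ, sin φ) = (-1.7318, 6.0000)
cos θ_2 = (38.9993−5²−2²)/(2·5·2) = 0.5000; θ_2 = 60.0023° (elbow-up)
β = atan2(6.0000,-1.7318) = 106.1003°; ψ = atan2(1.7321,5.9999) = 16.1027°
θ_1 = β − ψ = 89.9977°
θ_3 = φ − θ_1 − θ_2 = 0.0000° (wrapped to (-180°,180°])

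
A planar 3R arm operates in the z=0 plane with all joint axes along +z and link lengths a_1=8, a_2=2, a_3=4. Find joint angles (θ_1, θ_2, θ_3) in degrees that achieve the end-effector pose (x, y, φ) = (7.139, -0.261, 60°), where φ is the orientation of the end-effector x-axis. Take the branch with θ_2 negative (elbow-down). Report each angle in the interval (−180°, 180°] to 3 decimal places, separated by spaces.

wrist centre = target − a_3·(cos φ, sin φ) = (5.1390, -3.7251)
cos θ_2 = (40.2857−8²−2²)/(2·8·2) = -0.8661; θ_2 = -150.0053° (elbow-down)
β = atan2(-3.7251,5.1390) = -35.9372°; ψ = atan2(-0.9998,6.2679) = -9.0634°
θ_1 = β − ψ = -26.8738°
θ_3 = φ − θ_1 − θ_2 = -123.1209° (wrapped to (-180°,180°])

-26.874 -150.005 -123.121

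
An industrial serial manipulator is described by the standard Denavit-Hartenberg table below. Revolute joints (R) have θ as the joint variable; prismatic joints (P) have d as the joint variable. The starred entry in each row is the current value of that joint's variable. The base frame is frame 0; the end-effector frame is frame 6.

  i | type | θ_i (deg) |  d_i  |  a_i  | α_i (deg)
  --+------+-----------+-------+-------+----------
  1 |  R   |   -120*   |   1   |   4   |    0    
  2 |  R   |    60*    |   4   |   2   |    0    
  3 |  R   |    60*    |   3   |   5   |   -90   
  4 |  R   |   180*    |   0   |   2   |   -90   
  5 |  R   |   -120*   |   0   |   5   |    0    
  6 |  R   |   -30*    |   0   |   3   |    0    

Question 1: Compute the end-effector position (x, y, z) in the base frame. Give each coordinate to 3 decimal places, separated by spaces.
7.098 0.634 8.000

after link 1: o_1 = (-2.0000, -3.4641, 1.0000)
after link 2: o_2 = (-1.0000, -5.1962, 5.0000)
after link 3: o_3 = (4.0000, -5.1962, 8.0000)
after link 4: o_4 = (2.0000, -5.1962, 8.0000)
after link 5: o_5 = (4.5000, -0.8660, 8.0000)
after link 6: o_6 = (7.0981, 0.6340, 8.0000)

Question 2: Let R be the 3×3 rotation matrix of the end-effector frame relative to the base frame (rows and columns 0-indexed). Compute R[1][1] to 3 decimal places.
End-effector y-axis (col 1 of R) = (-0.5000,0.8660,-0.0000)
R[1][1] = 0.8660

0.866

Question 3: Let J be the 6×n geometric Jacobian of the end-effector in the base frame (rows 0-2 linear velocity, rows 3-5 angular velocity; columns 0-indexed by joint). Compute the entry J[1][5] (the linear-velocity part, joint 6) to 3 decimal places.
2.598

axis z_5 = (-0.0000,0.0000,1.0000); lever o_n−o_5 = (2.5981,1.5000,0.0000)
cross product → J_v[:, 5] = (-1.5000,2.5981,-0.0000)
J_ω[:, 5] = z_5
entry J[1][5] = 2.5981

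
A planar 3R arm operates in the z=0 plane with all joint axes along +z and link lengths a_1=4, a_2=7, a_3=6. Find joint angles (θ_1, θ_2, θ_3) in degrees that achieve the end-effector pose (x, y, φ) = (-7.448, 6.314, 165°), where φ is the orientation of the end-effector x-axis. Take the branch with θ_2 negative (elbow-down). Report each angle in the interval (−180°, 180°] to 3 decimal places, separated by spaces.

-149.992 -135.005 89.997

wrist centre = target − a_3·(cos φ, sin φ) = (-1.6524, 4.7611)
cos θ_2 = (25.3985−4²−7²)/(2·4·7) = -0.7072; θ_2 = -135.0051° (elbow-down)
β = atan2(4.7611,-1.6524) = 109.1405°; ψ = atan2(-4.9493,-0.9502) = -100.8676°
θ_1 = β − ψ = 210.0081°
θ_3 = φ − θ_1 − θ_2 = 89.9969° (wrapped to (-180°,180°])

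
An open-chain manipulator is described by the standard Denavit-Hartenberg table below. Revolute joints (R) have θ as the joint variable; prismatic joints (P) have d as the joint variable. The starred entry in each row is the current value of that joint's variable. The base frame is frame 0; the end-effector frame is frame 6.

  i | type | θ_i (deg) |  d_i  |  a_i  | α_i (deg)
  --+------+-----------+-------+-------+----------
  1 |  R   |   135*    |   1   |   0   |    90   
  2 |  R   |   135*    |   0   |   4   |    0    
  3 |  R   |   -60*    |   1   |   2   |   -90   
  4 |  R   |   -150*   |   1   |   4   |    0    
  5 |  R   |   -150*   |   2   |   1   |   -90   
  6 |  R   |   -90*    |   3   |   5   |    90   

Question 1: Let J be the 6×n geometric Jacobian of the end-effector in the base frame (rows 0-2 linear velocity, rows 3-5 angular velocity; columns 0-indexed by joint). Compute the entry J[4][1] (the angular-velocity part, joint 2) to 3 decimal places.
0.707

axis z_1 = (0.7071,0.7071,0.0000); lever o_n−o_1 = (8.5643,-7.6677,1.4582)
cross product → J_v[:, 1] = (1.0311,-1.0311,-11.4778)
J_ω[:, 1] = z_1
entry J[4][1] = 0.7071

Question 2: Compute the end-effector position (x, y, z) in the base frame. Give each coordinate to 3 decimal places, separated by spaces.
8.564 -7.668 2.458

after link 1: o_1 = (0.0000, 0.0000, 1.0000)
after link 2: o_2 = (2.0000, -2.0000, 3.8284)
after link 3: o_3 = (2.3411, -0.9269, 5.7603)
after link 4: o_4 = (5.0723, -0.8296, 2.6730)
after link 5: o_5 = (5.7344, -2.7165, 3.6736)
after link 6: o_6 = (8.5643, -7.6677, 2.4582)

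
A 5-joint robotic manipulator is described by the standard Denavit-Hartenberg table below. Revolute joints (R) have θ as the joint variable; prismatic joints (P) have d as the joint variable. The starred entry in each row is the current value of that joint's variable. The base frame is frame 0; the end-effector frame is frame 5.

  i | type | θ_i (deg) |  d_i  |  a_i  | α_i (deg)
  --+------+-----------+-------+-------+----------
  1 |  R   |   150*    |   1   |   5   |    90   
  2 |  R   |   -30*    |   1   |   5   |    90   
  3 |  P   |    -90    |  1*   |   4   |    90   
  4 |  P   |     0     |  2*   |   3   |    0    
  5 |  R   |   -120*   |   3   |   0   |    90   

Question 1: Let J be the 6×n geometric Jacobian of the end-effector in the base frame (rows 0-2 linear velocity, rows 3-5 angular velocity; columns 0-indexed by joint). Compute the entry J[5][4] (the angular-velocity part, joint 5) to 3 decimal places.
0.500

axis z_4 = (0.7500,-0.4330,0.5000); lever o_n−o_4 = (2.2500,-1.2990,1.5000)
cross product → J_v[:, 4] = (0.0000,0.0000,-0.0000)
J_ω[:, 4] = z_4
entry J[5][4] = 0.5000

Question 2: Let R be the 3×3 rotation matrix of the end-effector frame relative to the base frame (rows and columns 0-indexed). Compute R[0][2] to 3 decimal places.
0.650

End-effector z-axis (col 2 of R) = (0.6495,0.6250,-0.4330)
R[0][2] = 0.6495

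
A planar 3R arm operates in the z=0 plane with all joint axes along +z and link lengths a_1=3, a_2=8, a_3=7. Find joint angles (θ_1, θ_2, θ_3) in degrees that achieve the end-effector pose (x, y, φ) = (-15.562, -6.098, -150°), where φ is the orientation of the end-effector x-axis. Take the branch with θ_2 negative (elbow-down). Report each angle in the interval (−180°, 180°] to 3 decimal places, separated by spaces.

-119.996 -60.005 30.001

wrist centre = target − a_3·(cos φ, sin φ) = (-9.4998, -2.5980)
cos θ_2 = (96.9962−3²−8²)/(2·3·8) = 0.4999; θ_2 = -60.0052° (elbow-down)
β = atan2(-2.5980,-9.4998) = -164.7048°; ψ = atan2(-6.9286,6.9994) = -44.7087°
θ_1 = β − ψ = -119.9961°
θ_3 = φ − θ_1 − θ_2 = 30.0013° (wrapped to (-180°,180°])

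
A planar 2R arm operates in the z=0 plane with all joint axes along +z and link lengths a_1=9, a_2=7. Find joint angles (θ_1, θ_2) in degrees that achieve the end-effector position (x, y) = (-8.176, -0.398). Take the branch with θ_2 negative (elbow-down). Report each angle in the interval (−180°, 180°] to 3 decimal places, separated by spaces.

cos θ_2 = (67.0054−9²−7²)/(2·9·7) = -0.5000; θ_2 = -119.9972° (elbow-down)
β = atan2(-0.3980,-8.1760) = -177.2131°; ψ = atan2(-6.0624,5.5003) = -47.7829°
θ_1 = β − ψ = -129.4302°

-129.430 -119.997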